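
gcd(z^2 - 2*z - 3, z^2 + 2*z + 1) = z + 1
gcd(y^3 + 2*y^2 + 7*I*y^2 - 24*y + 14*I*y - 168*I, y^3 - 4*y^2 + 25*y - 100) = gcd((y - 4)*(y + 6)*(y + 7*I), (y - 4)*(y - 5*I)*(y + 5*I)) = y - 4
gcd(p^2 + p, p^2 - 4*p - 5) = p + 1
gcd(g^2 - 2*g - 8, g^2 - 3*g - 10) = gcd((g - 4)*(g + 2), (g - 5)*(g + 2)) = g + 2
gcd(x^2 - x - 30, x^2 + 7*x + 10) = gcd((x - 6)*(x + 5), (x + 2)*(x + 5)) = x + 5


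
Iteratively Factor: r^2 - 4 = (r + 2)*(r - 2)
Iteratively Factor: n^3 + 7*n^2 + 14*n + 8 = (n + 1)*(n^2 + 6*n + 8) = (n + 1)*(n + 4)*(n + 2)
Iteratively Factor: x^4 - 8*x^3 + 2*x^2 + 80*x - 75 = (x - 1)*(x^3 - 7*x^2 - 5*x + 75) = (x - 5)*(x - 1)*(x^2 - 2*x - 15) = (x - 5)*(x - 1)*(x + 3)*(x - 5)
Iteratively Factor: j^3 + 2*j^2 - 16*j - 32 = (j - 4)*(j^2 + 6*j + 8) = (j - 4)*(j + 2)*(j + 4)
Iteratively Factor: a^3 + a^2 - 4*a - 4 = (a + 2)*(a^2 - a - 2) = (a - 2)*(a + 2)*(a + 1)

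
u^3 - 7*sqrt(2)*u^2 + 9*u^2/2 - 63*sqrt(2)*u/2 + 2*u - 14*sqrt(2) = (u + 1/2)*(u + 4)*(u - 7*sqrt(2))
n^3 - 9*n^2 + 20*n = n*(n - 5)*(n - 4)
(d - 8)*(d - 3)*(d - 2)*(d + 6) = d^4 - 7*d^3 - 32*d^2 + 228*d - 288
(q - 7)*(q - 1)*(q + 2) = q^3 - 6*q^2 - 9*q + 14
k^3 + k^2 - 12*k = k*(k - 3)*(k + 4)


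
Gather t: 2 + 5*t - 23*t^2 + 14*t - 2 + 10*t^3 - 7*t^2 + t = 10*t^3 - 30*t^2 + 20*t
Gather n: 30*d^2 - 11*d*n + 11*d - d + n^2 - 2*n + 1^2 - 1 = 30*d^2 + 10*d + n^2 + n*(-11*d - 2)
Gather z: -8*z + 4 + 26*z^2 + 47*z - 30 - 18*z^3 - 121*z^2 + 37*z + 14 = -18*z^3 - 95*z^2 + 76*z - 12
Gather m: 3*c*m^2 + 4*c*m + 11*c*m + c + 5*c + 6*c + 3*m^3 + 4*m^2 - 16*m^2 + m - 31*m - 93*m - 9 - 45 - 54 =12*c + 3*m^3 + m^2*(3*c - 12) + m*(15*c - 123) - 108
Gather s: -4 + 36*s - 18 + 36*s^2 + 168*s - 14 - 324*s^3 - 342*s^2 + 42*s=-324*s^3 - 306*s^2 + 246*s - 36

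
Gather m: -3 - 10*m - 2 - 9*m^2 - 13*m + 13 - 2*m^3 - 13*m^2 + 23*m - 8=-2*m^3 - 22*m^2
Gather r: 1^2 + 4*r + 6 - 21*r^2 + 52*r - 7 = -21*r^2 + 56*r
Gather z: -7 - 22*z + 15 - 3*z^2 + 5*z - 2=-3*z^2 - 17*z + 6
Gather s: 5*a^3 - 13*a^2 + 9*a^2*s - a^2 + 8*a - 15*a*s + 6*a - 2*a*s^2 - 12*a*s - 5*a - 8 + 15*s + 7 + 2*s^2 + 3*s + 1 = 5*a^3 - 14*a^2 + 9*a + s^2*(2 - 2*a) + s*(9*a^2 - 27*a + 18)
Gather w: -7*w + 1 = 1 - 7*w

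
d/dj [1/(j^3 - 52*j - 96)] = (52 - 3*j^2)/(-j^3 + 52*j + 96)^2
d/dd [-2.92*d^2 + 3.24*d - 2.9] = 3.24 - 5.84*d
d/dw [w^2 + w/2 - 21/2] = 2*w + 1/2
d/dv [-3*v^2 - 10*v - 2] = -6*v - 10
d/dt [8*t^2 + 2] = 16*t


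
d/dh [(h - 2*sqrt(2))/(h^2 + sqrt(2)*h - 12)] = (h^2 + sqrt(2)*h - (h - 2*sqrt(2))*(2*h + sqrt(2)) - 12)/(h^2 + sqrt(2)*h - 12)^2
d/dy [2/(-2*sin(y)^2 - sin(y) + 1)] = 2*(4*sin(y) + 1)*cos(y)/(sin(y) - cos(2*y))^2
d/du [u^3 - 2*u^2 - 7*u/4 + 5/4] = 3*u^2 - 4*u - 7/4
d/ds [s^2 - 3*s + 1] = 2*s - 3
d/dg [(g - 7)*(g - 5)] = 2*g - 12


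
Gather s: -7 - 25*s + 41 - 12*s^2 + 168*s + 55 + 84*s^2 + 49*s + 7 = 72*s^2 + 192*s + 96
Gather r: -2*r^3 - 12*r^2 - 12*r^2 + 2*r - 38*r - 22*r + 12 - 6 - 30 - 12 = -2*r^3 - 24*r^2 - 58*r - 36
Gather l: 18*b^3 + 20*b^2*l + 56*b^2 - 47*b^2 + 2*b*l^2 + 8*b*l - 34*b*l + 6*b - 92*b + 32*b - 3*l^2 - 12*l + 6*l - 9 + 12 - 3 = 18*b^3 + 9*b^2 - 54*b + l^2*(2*b - 3) + l*(20*b^2 - 26*b - 6)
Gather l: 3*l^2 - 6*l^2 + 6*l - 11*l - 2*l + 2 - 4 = -3*l^2 - 7*l - 2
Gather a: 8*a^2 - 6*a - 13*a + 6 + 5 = 8*a^2 - 19*a + 11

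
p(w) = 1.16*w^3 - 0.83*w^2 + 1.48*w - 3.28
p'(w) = 3.48*w^2 - 1.66*w + 1.48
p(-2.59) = -32.83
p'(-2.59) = 29.12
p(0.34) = -2.83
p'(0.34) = 1.32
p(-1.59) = -12.39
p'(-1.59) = 12.92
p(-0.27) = -3.76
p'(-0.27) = 2.18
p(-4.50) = -132.45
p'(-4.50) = 79.42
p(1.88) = 4.28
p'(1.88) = 10.66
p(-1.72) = -14.18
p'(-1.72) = 14.63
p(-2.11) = -21.00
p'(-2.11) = 20.48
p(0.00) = -3.28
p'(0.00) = 1.48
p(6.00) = 226.28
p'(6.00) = 116.80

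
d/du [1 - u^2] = -2*u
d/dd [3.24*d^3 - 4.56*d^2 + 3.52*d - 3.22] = 9.72*d^2 - 9.12*d + 3.52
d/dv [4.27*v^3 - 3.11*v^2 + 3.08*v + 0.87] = 12.81*v^2 - 6.22*v + 3.08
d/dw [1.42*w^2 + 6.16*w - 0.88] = 2.84*w + 6.16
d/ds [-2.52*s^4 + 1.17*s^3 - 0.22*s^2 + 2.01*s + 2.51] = -10.08*s^3 + 3.51*s^2 - 0.44*s + 2.01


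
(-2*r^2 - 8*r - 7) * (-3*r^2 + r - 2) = 6*r^4 + 22*r^3 + 17*r^2 + 9*r + 14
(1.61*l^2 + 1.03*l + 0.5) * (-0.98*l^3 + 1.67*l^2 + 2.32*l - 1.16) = -1.5778*l^5 + 1.6793*l^4 + 4.9653*l^3 + 1.357*l^2 - 0.0347999999999999*l - 0.58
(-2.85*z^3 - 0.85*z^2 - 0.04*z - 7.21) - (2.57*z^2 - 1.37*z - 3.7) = -2.85*z^3 - 3.42*z^2 + 1.33*z - 3.51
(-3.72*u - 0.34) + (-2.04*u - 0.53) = -5.76*u - 0.87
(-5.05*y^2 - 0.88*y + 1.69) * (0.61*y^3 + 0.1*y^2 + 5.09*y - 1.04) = -3.0805*y^5 - 1.0418*y^4 - 24.7616*y^3 + 0.9418*y^2 + 9.5173*y - 1.7576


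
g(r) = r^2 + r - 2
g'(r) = 2*r + 1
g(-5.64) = 24.17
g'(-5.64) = -10.28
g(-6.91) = 38.84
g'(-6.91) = -12.82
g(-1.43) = -1.39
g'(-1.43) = -1.86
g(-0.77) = -2.18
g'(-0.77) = -0.54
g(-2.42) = 1.44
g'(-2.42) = -3.84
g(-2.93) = 3.65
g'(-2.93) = -4.86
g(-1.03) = -1.97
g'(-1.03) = -1.06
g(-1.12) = -1.87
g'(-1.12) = -1.24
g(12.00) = 154.00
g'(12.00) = 25.00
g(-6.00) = 28.00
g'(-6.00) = -11.00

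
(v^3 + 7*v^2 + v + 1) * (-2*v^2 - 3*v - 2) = -2*v^5 - 17*v^4 - 25*v^3 - 19*v^2 - 5*v - 2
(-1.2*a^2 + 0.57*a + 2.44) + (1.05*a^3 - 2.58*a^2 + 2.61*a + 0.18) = 1.05*a^3 - 3.78*a^2 + 3.18*a + 2.62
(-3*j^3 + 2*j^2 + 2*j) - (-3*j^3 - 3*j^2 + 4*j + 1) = 5*j^2 - 2*j - 1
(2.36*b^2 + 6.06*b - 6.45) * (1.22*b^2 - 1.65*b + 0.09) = 2.8792*b^4 + 3.4992*b^3 - 17.6556*b^2 + 11.1879*b - 0.5805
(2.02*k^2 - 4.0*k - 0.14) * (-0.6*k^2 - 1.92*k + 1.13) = -1.212*k^4 - 1.4784*k^3 + 10.0466*k^2 - 4.2512*k - 0.1582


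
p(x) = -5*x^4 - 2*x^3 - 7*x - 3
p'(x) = -20*x^3 - 6*x^2 - 7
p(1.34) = -33.31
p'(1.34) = -65.90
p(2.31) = -186.19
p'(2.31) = -285.54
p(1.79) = -78.33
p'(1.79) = -140.93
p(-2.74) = -224.50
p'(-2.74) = 359.37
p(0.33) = -5.44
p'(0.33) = -8.37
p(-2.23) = -88.86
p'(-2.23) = 184.95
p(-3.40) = -568.76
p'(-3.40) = 709.72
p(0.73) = -10.31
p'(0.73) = -17.98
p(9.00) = -34329.00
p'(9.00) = -15073.00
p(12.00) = -107223.00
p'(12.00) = -35431.00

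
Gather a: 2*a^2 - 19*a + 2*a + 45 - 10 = 2*a^2 - 17*a + 35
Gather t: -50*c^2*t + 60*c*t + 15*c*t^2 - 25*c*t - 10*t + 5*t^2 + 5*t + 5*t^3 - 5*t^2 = 15*c*t^2 + 5*t^3 + t*(-50*c^2 + 35*c - 5)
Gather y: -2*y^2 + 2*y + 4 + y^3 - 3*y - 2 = y^3 - 2*y^2 - y + 2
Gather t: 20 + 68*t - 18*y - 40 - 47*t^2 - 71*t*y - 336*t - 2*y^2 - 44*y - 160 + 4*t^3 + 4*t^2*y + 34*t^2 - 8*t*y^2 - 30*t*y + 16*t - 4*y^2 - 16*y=4*t^3 + t^2*(4*y - 13) + t*(-8*y^2 - 101*y - 252) - 6*y^2 - 78*y - 180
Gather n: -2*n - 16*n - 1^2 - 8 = -18*n - 9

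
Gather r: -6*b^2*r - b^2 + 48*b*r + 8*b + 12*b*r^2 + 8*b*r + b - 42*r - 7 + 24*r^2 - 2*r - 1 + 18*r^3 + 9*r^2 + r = -b^2 + 9*b + 18*r^3 + r^2*(12*b + 33) + r*(-6*b^2 + 56*b - 43) - 8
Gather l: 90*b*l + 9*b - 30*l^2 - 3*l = 9*b - 30*l^2 + l*(90*b - 3)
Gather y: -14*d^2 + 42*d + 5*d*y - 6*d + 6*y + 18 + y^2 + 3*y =-14*d^2 + 36*d + y^2 + y*(5*d + 9) + 18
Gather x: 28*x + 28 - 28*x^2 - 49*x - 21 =-28*x^2 - 21*x + 7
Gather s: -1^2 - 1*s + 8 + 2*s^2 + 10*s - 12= 2*s^2 + 9*s - 5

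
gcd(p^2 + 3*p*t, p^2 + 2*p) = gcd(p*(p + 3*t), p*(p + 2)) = p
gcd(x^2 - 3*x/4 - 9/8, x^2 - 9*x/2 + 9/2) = x - 3/2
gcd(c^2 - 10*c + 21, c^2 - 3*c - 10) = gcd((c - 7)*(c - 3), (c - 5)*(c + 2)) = 1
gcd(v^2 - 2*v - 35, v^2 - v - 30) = v + 5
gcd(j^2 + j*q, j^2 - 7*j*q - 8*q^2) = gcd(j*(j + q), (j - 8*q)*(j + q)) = j + q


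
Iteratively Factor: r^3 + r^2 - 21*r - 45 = (r - 5)*(r^2 + 6*r + 9) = (r - 5)*(r + 3)*(r + 3)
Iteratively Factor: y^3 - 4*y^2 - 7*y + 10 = (y - 5)*(y^2 + y - 2) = (y - 5)*(y - 1)*(y + 2)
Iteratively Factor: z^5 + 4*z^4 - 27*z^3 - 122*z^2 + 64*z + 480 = (z - 5)*(z^4 + 9*z^3 + 18*z^2 - 32*z - 96) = (z - 5)*(z + 3)*(z^3 + 6*z^2 - 32) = (z - 5)*(z - 2)*(z + 3)*(z^2 + 8*z + 16) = (z - 5)*(z - 2)*(z + 3)*(z + 4)*(z + 4)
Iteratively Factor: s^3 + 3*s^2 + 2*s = (s)*(s^2 + 3*s + 2) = s*(s + 1)*(s + 2)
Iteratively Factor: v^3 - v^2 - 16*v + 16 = (v - 1)*(v^2 - 16) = (v - 4)*(v - 1)*(v + 4)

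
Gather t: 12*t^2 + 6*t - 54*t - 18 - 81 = 12*t^2 - 48*t - 99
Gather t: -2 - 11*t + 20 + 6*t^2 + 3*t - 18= 6*t^2 - 8*t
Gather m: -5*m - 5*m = -10*m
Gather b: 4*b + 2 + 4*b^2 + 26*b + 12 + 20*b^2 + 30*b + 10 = 24*b^2 + 60*b + 24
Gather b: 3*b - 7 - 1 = 3*b - 8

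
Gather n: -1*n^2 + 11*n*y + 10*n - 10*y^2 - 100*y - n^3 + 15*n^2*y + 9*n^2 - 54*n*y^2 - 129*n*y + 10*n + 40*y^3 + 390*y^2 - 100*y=-n^3 + n^2*(15*y + 8) + n*(-54*y^2 - 118*y + 20) + 40*y^3 + 380*y^2 - 200*y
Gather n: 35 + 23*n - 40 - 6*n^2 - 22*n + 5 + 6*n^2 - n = 0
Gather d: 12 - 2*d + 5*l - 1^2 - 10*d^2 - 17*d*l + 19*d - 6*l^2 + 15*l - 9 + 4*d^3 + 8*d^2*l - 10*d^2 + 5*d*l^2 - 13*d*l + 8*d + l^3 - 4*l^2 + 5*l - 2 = 4*d^3 + d^2*(8*l - 20) + d*(5*l^2 - 30*l + 25) + l^3 - 10*l^2 + 25*l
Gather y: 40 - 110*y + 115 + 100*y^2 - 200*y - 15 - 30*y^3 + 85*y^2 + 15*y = -30*y^3 + 185*y^2 - 295*y + 140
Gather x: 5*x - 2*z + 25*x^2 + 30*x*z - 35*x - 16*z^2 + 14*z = 25*x^2 + x*(30*z - 30) - 16*z^2 + 12*z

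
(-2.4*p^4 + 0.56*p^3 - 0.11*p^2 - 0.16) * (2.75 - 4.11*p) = 9.864*p^5 - 8.9016*p^4 + 1.9921*p^3 - 0.3025*p^2 + 0.6576*p - 0.44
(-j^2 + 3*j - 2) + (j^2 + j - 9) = 4*j - 11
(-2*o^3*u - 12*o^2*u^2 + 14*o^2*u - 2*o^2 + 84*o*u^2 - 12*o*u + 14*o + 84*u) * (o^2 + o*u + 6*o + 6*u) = -2*o^5*u - 14*o^4*u^2 + 2*o^4*u - 2*o^4 - 12*o^3*u^3 + 14*o^3*u^2 + 70*o^3*u + 2*o^3 + 12*o^2*u^3 + 576*o^2*u^2 + 14*o^2*u + 84*o^2 + 504*o*u^3 + 12*o*u^2 + 588*o*u + 504*u^2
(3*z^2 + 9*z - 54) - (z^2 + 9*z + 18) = 2*z^2 - 72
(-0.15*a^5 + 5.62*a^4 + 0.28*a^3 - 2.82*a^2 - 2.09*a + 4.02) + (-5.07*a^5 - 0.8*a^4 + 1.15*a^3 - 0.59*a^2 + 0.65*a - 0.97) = -5.22*a^5 + 4.82*a^4 + 1.43*a^3 - 3.41*a^2 - 1.44*a + 3.05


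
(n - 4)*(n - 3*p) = n^2 - 3*n*p - 4*n + 12*p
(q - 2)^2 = q^2 - 4*q + 4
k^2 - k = k*(k - 1)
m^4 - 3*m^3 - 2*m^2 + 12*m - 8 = (m - 2)^2*(m - 1)*(m + 2)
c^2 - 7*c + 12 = (c - 4)*(c - 3)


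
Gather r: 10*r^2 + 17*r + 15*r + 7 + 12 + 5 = 10*r^2 + 32*r + 24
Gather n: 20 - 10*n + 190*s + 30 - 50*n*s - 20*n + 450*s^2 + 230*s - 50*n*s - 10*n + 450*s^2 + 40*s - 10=n*(-100*s - 40) + 900*s^2 + 460*s + 40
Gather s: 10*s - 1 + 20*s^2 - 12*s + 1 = 20*s^2 - 2*s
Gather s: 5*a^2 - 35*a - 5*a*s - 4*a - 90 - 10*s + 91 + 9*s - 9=5*a^2 - 39*a + s*(-5*a - 1) - 8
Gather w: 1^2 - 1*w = 1 - w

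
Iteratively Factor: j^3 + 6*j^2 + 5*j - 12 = (j + 3)*(j^2 + 3*j - 4) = (j + 3)*(j + 4)*(j - 1)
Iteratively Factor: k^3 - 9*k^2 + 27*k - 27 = (k - 3)*(k^2 - 6*k + 9) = (k - 3)^2*(k - 3)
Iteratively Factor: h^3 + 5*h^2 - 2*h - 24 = (h - 2)*(h^2 + 7*h + 12) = (h - 2)*(h + 3)*(h + 4)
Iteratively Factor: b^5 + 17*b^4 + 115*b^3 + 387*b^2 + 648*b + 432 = (b + 3)*(b^4 + 14*b^3 + 73*b^2 + 168*b + 144) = (b + 3)*(b + 4)*(b^3 + 10*b^2 + 33*b + 36) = (b + 3)*(b + 4)^2*(b^2 + 6*b + 9) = (b + 3)^2*(b + 4)^2*(b + 3)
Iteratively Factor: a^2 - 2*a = (a)*(a - 2)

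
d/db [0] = 0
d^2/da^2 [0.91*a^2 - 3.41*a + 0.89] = 1.82000000000000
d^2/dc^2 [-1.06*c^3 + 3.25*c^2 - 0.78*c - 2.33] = 6.5 - 6.36*c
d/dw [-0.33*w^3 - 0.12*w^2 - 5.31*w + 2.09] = -0.99*w^2 - 0.24*w - 5.31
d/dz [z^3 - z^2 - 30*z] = 3*z^2 - 2*z - 30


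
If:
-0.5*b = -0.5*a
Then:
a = b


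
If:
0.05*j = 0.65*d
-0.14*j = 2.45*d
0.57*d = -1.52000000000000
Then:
No Solution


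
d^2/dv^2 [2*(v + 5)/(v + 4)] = 4/(v + 4)^3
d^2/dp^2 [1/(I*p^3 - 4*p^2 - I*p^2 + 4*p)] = 2*(p*(-3*I*p + 4 + I)*(I*p^2 - 4*p - I*p + 4) + (3*I*p^2 - 8*p - 2*I*p + 4)^2)/(p^3*(I*p^2 - 4*p - I*p + 4)^3)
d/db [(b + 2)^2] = 2*b + 4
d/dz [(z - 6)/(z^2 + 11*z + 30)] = (z^2 + 11*z - (z - 6)*(2*z + 11) + 30)/(z^2 + 11*z + 30)^2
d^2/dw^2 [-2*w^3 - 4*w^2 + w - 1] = -12*w - 8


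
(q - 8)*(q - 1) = q^2 - 9*q + 8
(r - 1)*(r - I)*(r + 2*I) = r^3 - r^2 + I*r^2 + 2*r - I*r - 2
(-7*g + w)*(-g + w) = 7*g^2 - 8*g*w + w^2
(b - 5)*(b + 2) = b^2 - 3*b - 10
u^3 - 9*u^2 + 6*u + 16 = (u - 8)*(u - 2)*(u + 1)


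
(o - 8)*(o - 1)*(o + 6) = o^3 - 3*o^2 - 46*o + 48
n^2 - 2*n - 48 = (n - 8)*(n + 6)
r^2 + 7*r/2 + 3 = (r + 3/2)*(r + 2)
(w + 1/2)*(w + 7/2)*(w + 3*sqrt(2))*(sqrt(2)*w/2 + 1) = sqrt(2)*w^4/2 + 2*sqrt(2)*w^3 + 4*w^3 + 31*sqrt(2)*w^2/8 + 16*w^2 + 7*w + 12*sqrt(2)*w + 21*sqrt(2)/4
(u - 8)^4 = u^4 - 32*u^3 + 384*u^2 - 2048*u + 4096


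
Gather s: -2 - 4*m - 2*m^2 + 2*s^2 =-2*m^2 - 4*m + 2*s^2 - 2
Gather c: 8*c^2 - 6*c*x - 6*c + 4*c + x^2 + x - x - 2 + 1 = 8*c^2 + c*(-6*x - 2) + x^2 - 1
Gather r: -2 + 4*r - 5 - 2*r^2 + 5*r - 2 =-2*r^2 + 9*r - 9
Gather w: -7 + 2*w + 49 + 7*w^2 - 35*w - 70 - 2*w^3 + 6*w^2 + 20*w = -2*w^3 + 13*w^2 - 13*w - 28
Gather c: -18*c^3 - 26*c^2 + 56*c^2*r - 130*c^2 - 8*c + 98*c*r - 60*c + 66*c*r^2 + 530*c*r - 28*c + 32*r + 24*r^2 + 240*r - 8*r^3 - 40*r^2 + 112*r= -18*c^3 + c^2*(56*r - 156) + c*(66*r^2 + 628*r - 96) - 8*r^3 - 16*r^2 + 384*r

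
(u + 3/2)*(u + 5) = u^2 + 13*u/2 + 15/2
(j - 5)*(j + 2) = j^2 - 3*j - 10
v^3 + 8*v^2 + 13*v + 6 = (v + 1)^2*(v + 6)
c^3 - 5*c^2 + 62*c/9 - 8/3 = (c - 3)*(c - 4/3)*(c - 2/3)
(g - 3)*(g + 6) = g^2 + 3*g - 18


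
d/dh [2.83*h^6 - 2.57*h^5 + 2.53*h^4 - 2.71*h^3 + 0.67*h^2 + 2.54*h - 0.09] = 16.98*h^5 - 12.85*h^4 + 10.12*h^3 - 8.13*h^2 + 1.34*h + 2.54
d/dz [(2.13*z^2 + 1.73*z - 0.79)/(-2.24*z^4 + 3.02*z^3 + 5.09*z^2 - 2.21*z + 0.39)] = (9.5424*z^5 + 5.193*z^4 - 17.5276*z^3 - 6.3556*z^2 + 9.7036*z - 1.0712)/(5.0176*z^8 - 13.5296*z^7 - 13.6828*z^6 + 40.6444*z^5 + 10.8125*z^4 - 20.1422*z^3 + 8.8543*z^2 - 1.7238*z + 0.1521)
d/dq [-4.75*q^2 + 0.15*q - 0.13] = 0.15 - 9.5*q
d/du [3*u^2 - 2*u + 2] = 6*u - 2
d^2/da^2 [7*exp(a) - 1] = 7*exp(a)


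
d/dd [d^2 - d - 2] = 2*d - 1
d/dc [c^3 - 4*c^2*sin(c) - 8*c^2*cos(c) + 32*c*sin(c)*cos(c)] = 8*c^2*sin(c) - 4*c^2*cos(c) + 3*c^2 - 8*c*sin(c) - 16*c*cos(c) + 32*c*cos(2*c) + 16*sin(2*c)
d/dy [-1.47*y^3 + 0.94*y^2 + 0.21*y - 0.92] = -4.41*y^2 + 1.88*y + 0.21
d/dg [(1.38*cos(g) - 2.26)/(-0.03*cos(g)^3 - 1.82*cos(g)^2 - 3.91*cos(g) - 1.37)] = (-0.0828*cos(g)^3 - 2.3082*cos(g)^2 + 8.2264*cos(g) + 10.7272)*sin(g)/(0.0009*cos(g)^6 + 0.1092*cos(g)^5 + 3.547*cos(g)^4 + 14.3146*cos(g)^3 + 20.2749*cos(g)^2 + 10.7134*cos(g) + 1.8769)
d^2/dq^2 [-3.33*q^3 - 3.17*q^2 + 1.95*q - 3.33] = -19.98*q - 6.34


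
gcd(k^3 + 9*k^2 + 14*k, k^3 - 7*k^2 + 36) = k + 2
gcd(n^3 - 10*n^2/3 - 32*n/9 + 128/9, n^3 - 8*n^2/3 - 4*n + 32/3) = n^2 - 2*n/3 - 16/3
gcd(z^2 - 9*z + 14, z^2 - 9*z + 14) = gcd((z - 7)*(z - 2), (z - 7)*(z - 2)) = z^2 - 9*z + 14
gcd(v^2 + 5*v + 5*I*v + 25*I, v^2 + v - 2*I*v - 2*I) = 1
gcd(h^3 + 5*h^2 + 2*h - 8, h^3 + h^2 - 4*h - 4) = h + 2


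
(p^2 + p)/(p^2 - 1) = p/(p - 1)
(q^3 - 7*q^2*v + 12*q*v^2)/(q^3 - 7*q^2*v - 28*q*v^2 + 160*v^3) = q*(q - 3*v)/(q^2 - 3*q*v - 40*v^2)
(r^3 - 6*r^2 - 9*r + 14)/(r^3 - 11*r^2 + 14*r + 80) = (r^2 - 8*r + 7)/(r^2 - 13*r + 40)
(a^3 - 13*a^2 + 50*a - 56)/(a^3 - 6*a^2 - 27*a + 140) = (a - 2)/(a + 5)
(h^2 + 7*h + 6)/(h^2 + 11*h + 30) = (h + 1)/(h + 5)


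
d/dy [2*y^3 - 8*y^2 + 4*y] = 6*y^2 - 16*y + 4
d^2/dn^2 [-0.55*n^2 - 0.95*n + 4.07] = -1.10000000000000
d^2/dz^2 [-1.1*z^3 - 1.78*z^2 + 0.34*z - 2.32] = -6.6*z - 3.56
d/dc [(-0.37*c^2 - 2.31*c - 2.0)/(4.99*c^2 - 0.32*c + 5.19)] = (11.6453*c^2 + 16.1194*c - 12.6289)/(24.9001*c^4 - 3.1936*c^3 + 51.8986*c^2 - 3.3216*c + 26.9361)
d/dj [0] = 0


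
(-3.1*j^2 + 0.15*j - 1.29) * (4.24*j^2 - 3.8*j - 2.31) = -13.144*j^4 + 12.416*j^3 + 1.1214*j^2 + 4.5555*j + 2.9799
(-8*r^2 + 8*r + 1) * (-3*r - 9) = 24*r^3 + 48*r^2 - 75*r - 9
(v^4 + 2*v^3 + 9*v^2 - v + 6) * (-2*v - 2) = -2*v^5 - 6*v^4 - 22*v^3 - 16*v^2 - 10*v - 12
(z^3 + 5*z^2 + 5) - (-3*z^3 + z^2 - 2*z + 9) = 4*z^3 + 4*z^2 + 2*z - 4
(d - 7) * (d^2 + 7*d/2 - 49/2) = d^3 - 7*d^2/2 - 49*d + 343/2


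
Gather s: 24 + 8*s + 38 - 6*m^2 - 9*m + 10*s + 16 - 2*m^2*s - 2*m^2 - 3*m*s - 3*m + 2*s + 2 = -8*m^2 - 12*m + s*(-2*m^2 - 3*m + 20) + 80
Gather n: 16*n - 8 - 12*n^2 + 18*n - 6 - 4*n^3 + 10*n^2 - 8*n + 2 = -4*n^3 - 2*n^2 + 26*n - 12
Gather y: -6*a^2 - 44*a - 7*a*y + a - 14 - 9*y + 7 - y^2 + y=-6*a^2 - 43*a - y^2 + y*(-7*a - 8) - 7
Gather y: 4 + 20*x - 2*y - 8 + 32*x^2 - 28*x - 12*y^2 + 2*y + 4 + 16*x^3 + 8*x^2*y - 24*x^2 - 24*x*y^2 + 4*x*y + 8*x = 16*x^3 + 8*x^2 + y^2*(-24*x - 12) + y*(8*x^2 + 4*x)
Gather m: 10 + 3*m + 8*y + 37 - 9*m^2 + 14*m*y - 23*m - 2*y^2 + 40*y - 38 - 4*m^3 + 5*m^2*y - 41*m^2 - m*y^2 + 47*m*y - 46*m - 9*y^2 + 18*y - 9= -4*m^3 + m^2*(5*y - 50) + m*(-y^2 + 61*y - 66) - 11*y^2 + 66*y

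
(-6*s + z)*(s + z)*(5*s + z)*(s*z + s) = -30*s^4*z - 30*s^4 - 31*s^3*z^2 - 31*s^3*z + s*z^4 + s*z^3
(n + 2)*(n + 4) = n^2 + 6*n + 8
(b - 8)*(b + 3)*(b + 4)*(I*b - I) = I*b^4 - 2*I*b^3 - 43*I*b^2 - 52*I*b + 96*I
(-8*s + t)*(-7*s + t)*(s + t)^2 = 56*s^4 + 97*s^3*t + 27*s^2*t^2 - 13*s*t^3 + t^4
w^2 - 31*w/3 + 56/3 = (w - 8)*(w - 7/3)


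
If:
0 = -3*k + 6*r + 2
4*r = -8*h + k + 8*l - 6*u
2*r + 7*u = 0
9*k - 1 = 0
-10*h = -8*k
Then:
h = 4/45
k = 1/9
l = -11/2520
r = -5/18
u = 5/63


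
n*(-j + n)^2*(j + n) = j^3*n - j^2*n^2 - j*n^3 + n^4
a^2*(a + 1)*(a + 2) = a^4 + 3*a^3 + 2*a^2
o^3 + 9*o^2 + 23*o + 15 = (o + 1)*(o + 3)*(o + 5)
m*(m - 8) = m^2 - 8*m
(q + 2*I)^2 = q^2 + 4*I*q - 4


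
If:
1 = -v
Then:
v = -1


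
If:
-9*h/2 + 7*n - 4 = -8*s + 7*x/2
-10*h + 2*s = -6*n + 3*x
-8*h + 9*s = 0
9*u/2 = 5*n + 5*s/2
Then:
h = 216/659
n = x/2 + 296/659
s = 192/659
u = 5*x/9 + 3920/5931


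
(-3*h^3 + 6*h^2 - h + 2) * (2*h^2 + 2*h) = -6*h^5 + 6*h^4 + 10*h^3 + 2*h^2 + 4*h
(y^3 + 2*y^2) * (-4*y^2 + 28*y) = -4*y^5 + 20*y^4 + 56*y^3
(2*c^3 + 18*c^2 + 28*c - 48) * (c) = 2*c^4 + 18*c^3 + 28*c^2 - 48*c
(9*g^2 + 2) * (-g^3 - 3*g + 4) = -9*g^5 - 29*g^3 + 36*g^2 - 6*g + 8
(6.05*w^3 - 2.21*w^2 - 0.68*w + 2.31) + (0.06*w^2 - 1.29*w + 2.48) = 6.05*w^3 - 2.15*w^2 - 1.97*w + 4.79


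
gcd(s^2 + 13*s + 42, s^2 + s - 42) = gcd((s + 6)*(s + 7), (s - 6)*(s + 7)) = s + 7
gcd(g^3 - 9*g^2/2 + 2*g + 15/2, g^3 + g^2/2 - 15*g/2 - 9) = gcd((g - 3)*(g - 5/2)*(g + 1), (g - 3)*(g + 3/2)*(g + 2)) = g - 3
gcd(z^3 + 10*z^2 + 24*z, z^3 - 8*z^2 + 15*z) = z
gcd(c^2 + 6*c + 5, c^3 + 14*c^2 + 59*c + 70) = c + 5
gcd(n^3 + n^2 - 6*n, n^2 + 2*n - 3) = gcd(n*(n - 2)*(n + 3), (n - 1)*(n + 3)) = n + 3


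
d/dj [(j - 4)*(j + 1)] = 2*j - 3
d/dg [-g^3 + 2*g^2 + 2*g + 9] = -3*g^2 + 4*g + 2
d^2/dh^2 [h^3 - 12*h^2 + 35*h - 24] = 6*h - 24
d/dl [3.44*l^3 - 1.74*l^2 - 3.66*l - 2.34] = 10.32*l^2 - 3.48*l - 3.66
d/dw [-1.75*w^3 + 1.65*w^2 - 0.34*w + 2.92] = -5.25*w^2 + 3.3*w - 0.34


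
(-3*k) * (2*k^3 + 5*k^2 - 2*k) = -6*k^4 - 15*k^3 + 6*k^2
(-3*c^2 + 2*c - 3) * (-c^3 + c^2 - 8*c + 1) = 3*c^5 - 5*c^4 + 29*c^3 - 22*c^2 + 26*c - 3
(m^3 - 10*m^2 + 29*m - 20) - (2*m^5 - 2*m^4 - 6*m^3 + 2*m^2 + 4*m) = -2*m^5 + 2*m^4 + 7*m^3 - 12*m^2 + 25*m - 20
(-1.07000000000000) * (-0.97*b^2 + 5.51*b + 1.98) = 1.0379*b^2 - 5.8957*b - 2.1186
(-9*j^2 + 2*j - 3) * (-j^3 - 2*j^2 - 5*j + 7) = 9*j^5 + 16*j^4 + 44*j^3 - 67*j^2 + 29*j - 21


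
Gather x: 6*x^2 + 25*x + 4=6*x^2 + 25*x + 4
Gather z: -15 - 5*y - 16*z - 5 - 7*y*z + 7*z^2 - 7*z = -5*y + 7*z^2 + z*(-7*y - 23) - 20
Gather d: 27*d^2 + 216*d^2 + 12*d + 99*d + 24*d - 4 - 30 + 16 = 243*d^2 + 135*d - 18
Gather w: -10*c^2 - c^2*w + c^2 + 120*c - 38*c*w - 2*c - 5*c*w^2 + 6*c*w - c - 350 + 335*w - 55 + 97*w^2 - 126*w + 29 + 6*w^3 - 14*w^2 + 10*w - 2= -9*c^2 + 117*c + 6*w^3 + w^2*(83 - 5*c) + w*(-c^2 - 32*c + 219) - 378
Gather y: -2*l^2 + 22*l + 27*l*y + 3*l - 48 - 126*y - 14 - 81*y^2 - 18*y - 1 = -2*l^2 + 25*l - 81*y^2 + y*(27*l - 144) - 63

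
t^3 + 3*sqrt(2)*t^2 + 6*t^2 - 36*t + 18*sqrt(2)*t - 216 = (t + 6)*(t - 3*sqrt(2))*(t + 6*sqrt(2))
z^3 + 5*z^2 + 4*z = z*(z + 1)*(z + 4)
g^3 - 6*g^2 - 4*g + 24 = (g - 6)*(g - 2)*(g + 2)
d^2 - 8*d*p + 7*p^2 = (d - 7*p)*(d - p)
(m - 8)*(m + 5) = m^2 - 3*m - 40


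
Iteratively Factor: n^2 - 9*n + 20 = (n - 5)*(n - 4)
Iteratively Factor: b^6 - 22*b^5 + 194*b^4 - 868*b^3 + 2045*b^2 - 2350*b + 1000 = (b - 2)*(b^5 - 20*b^4 + 154*b^3 - 560*b^2 + 925*b - 500) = (b - 5)*(b - 2)*(b^4 - 15*b^3 + 79*b^2 - 165*b + 100) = (b - 5)^2*(b - 2)*(b^3 - 10*b^2 + 29*b - 20) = (b - 5)^2*(b - 4)*(b - 2)*(b^2 - 6*b + 5) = (b - 5)^2*(b - 4)*(b - 2)*(b - 1)*(b - 5)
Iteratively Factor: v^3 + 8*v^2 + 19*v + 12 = (v + 1)*(v^2 + 7*v + 12) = (v + 1)*(v + 3)*(v + 4)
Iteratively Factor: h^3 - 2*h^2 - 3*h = (h - 3)*(h^2 + h) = (h - 3)*(h + 1)*(h)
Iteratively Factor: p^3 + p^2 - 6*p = (p + 3)*(p^2 - 2*p) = (p - 2)*(p + 3)*(p)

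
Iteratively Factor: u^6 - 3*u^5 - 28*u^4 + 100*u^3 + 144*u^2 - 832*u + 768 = (u - 4)*(u^5 + u^4 - 24*u^3 + 4*u^2 + 160*u - 192) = (u - 4)*(u + 4)*(u^4 - 3*u^3 - 12*u^2 + 52*u - 48) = (u - 4)*(u - 3)*(u + 4)*(u^3 - 12*u + 16) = (u - 4)*(u - 3)*(u - 2)*(u + 4)*(u^2 + 2*u - 8) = (u - 4)*(u - 3)*(u - 2)^2*(u + 4)*(u + 4)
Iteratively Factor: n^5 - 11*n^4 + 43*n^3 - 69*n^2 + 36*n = (n)*(n^4 - 11*n^3 + 43*n^2 - 69*n + 36) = n*(n - 3)*(n^3 - 8*n^2 + 19*n - 12) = n*(n - 3)^2*(n^2 - 5*n + 4) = n*(n - 4)*(n - 3)^2*(n - 1)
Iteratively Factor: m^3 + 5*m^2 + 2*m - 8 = (m + 2)*(m^2 + 3*m - 4) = (m + 2)*(m + 4)*(m - 1)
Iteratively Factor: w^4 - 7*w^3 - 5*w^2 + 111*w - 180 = (w - 3)*(w^3 - 4*w^2 - 17*w + 60) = (w - 5)*(w - 3)*(w^2 + w - 12) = (w - 5)*(w - 3)^2*(w + 4)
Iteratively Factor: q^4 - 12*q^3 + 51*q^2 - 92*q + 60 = (q - 3)*(q^3 - 9*q^2 + 24*q - 20) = (q - 3)*(q - 2)*(q^2 - 7*q + 10) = (q - 5)*(q - 3)*(q - 2)*(q - 2)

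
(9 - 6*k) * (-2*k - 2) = 12*k^2 - 6*k - 18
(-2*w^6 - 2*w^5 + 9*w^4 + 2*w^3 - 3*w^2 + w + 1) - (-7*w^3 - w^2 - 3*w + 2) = -2*w^6 - 2*w^5 + 9*w^4 + 9*w^3 - 2*w^2 + 4*w - 1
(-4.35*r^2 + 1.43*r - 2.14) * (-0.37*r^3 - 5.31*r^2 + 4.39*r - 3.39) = 1.6095*r^5 + 22.5694*r^4 - 25.898*r^3 + 32.3876*r^2 - 14.2423*r + 7.2546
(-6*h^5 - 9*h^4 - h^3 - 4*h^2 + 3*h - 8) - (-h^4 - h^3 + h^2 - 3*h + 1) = -6*h^5 - 8*h^4 - 5*h^2 + 6*h - 9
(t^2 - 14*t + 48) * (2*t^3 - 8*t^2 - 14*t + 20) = 2*t^5 - 36*t^4 + 194*t^3 - 168*t^2 - 952*t + 960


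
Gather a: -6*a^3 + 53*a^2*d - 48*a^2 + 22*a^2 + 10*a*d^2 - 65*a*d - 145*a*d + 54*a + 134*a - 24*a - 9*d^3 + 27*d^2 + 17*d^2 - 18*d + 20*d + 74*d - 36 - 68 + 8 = -6*a^3 + a^2*(53*d - 26) + a*(10*d^2 - 210*d + 164) - 9*d^3 + 44*d^2 + 76*d - 96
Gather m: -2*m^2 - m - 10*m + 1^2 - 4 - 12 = -2*m^2 - 11*m - 15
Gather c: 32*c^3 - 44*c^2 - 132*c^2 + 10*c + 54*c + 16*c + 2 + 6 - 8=32*c^3 - 176*c^2 + 80*c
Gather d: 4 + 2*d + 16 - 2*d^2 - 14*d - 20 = -2*d^2 - 12*d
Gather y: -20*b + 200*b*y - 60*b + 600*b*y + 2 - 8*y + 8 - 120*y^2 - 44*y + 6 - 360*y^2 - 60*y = -80*b - 480*y^2 + y*(800*b - 112) + 16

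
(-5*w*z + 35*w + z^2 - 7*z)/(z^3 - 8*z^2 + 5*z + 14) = (-5*w + z)/(z^2 - z - 2)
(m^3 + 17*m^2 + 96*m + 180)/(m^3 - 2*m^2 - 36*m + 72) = (m^2 + 11*m + 30)/(m^2 - 8*m + 12)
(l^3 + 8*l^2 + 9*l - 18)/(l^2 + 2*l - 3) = l + 6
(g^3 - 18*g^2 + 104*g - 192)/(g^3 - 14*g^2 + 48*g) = (g - 4)/g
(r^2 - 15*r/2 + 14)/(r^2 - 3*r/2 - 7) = (r - 4)/(r + 2)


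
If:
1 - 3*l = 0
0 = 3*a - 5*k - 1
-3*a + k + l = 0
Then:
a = 1/18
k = -1/6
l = 1/3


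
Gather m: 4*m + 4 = 4*m + 4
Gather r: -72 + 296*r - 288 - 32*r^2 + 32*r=-32*r^2 + 328*r - 360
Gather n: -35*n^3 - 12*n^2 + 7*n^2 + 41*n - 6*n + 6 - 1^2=-35*n^3 - 5*n^2 + 35*n + 5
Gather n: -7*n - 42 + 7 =-7*n - 35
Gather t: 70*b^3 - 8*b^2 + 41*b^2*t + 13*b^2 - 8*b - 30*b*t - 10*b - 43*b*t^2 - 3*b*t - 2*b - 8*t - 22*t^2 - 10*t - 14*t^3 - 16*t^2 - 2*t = 70*b^3 + 5*b^2 - 20*b - 14*t^3 + t^2*(-43*b - 38) + t*(41*b^2 - 33*b - 20)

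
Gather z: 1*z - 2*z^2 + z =-2*z^2 + 2*z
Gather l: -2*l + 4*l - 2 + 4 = 2*l + 2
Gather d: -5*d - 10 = -5*d - 10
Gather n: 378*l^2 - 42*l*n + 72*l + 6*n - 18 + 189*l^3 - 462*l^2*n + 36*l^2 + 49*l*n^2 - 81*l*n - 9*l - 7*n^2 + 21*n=189*l^3 + 414*l^2 + 63*l + n^2*(49*l - 7) + n*(-462*l^2 - 123*l + 27) - 18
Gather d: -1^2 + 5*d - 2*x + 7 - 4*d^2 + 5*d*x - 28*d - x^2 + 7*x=-4*d^2 + d*(5*x - 23) - x^2 + 5*x + 6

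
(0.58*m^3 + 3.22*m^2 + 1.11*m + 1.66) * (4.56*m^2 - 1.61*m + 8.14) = 2.6448*m^5 + 13.7494*m^4 + 4.5986*m^3 + 31.9933*m^2 + 6.3628*m + 13.5124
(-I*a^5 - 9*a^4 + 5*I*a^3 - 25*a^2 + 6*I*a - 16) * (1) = -I*a^5 - 9*a^4 + 5*I*a^3 - 25*a^2 + 6*I*a - 16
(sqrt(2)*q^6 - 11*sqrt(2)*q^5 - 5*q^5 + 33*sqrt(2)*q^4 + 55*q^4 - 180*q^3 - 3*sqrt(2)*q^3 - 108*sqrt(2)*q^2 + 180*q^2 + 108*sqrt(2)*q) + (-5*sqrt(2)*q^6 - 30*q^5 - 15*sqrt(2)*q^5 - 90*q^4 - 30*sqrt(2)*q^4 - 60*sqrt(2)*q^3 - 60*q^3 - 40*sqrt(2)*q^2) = -4*sqrt(2)*q^6 - 26*sqrt(2)*q^5 - 35*q^5 - 35*q^4 + 3*sqrt(2)*q^4 - 240*q^3 - 63*sqrt(2)*q^3 - 148*sqrt(2)*q^2 + 180*q^2 + 108*sqrt(2)*q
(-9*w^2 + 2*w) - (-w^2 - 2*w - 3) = -8*w^2 + 4*w + 3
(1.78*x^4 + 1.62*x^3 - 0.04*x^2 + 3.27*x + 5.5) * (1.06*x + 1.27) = 1.8868*x^5 + 3.9778*x^4 + 2.015*x^3 + 3.4154*x^2 + 9.9829*x + 6.985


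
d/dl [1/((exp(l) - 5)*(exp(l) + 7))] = -2*(exp(l) + 1)*exp(l)/(exp(4*l) + 4*exp(3*l) - 66*exp(2*l) - 140*exp(l) + 1225)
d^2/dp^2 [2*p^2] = 4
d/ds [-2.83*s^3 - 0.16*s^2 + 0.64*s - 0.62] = -8.49*s^2 - 0.32*s + 0.64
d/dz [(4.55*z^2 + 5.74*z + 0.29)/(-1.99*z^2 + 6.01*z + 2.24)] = (38.7681*z^2 + 21.5382*z + 11.1147)/(3.9601*z^4 - 23.9198*z^3 + 27.2049*z^2 + 26.9248*z + 5.0176)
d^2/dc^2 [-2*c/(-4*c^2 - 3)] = 16*c*(4*c^2 - 9)/(4*c^2 + 3)^3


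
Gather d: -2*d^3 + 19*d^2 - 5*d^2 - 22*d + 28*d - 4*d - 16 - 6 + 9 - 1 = -2*d^3 + 14*d^2 + 2*d - 14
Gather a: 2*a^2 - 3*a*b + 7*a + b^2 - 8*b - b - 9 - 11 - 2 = 2*a^2 + a*(7 - 3*b) + b^2 - 9*b - 22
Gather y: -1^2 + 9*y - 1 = 9*y - 2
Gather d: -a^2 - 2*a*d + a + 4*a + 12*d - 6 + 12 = -a^2 + 5*a + d*(12 - 2*a) + 6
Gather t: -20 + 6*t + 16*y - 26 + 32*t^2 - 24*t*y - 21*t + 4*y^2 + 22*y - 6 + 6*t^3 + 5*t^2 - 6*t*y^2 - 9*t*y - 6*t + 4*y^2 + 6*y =6*t^3 + 37*t^2 + t*(-6*y^2 - 33*y - 21) + 8*y^2 + 44*y - 52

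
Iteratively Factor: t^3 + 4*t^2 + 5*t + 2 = (t + 1)*(t^2 + 3*t + 2) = (t + 1)^2*(t + 2)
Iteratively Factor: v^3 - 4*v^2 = (v)*(v^2 - 4*v) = v*(v - 4)*(v)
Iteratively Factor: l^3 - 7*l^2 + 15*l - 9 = (l - 3)*(l^2 - 4*l + 3) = (l - 3)*(l - 1)*(l - 3)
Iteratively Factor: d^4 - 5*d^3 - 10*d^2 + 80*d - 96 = (d - 2)*(d^3 - 3*d^2 - 16*d + 48) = (d - 3)*(d - 2)*(d^2 - 16) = (d - 4)*(d - 3)*(d - 2)*(d + 4)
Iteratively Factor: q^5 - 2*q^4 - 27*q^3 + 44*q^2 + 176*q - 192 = (q - 1)*(q^4 - q^3 - 28*q^2 + 16*q + 192) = (q - 1)*(q + 4)*(q^3 - 5*q^2 - 8*q + 48) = (q - 4)*(q - 1)*(q + 4)*(q^2 - q - 12) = (q - 4)^2*(q - 1)*(q + 4)*(q + 3)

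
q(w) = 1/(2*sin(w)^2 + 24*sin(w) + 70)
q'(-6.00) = 0.00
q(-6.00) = 0.01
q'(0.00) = 0.00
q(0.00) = 0.01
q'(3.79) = 0.01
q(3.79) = 0.02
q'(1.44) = -0.00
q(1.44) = 0.01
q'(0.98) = -0.00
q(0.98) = 0.01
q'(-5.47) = -0.00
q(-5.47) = 0.01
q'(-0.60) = -0.01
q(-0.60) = 0.02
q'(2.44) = 0.00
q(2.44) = 0.01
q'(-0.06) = -0.01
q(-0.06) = 0.01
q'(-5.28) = -0.00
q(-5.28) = 0.01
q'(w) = (-4*sin(w)*cos(w) - 24*cos(w))/(2*sin(w)^2 + 24*sin(w) + 70)^2 = -(sin(w) + 6)*cos(w)/(sin(w)^2 + 12*sin(w) + 35)^2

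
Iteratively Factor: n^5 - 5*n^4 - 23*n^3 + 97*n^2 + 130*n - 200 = (n - 1)*(n^4 - 4*n^3 - 27*n^2 + 70*n + 200) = (n - 1)*(n + 4)*(n^3 - 8*n^2 + 5*n + 50) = (n - 5)*(n - 1)*(n + 4)*(n^2 - 3*n - 10) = (n - 5)^2*(n - 1)*(n + 4)*(n + 2)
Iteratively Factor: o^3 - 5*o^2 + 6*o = (o)*(o^2 - 5*o + 6) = o*(o - 2)*(o - 3)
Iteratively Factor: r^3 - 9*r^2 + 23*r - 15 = (r - 1)*(r^2 - 8*r + 15) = (r - 5)*(r - 1)*(r - 3)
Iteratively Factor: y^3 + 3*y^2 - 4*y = (y + 4)*(y^2 - y) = (y - 1)*(y + 4)*(y)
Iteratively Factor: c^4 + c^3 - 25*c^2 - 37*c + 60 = (c + 3)*(c^3 - 2*c^2 - 19*c + 20) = (c - 1)*(c + 3)*(c^2 - c - 20) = (c - 5)*(c - 1)*(c + 3)*(c + 4)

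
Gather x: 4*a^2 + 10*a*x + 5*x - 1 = 4*a^2 + x*(10*a + 5) - 1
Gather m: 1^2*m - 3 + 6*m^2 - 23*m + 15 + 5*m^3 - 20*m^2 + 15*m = 5*m^3 - 14*m^2 - 7*m + 12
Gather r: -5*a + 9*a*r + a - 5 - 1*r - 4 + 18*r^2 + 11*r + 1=-4*a + 18*r^2 + r*(9*a + 10) - 8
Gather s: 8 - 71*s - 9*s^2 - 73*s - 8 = -9*s^2 - 144*s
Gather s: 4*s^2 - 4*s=4*s^2 - 4*s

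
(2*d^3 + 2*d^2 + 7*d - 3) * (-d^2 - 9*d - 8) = -2*d^5 - 20*d^4 - 41*d^3 - 76*d^2 - 29*d + 24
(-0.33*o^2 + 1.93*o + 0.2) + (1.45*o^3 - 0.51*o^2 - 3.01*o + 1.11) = 1.45*o^3 - 0.84*o^2 - 1.08*o + 1.31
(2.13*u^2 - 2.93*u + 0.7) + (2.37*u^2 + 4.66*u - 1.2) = 4.5*u^2 + 1.73*u - 0.5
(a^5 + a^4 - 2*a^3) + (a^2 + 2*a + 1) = a^5 + a^4 - 2*a^3 + a^2 + 2*a + 1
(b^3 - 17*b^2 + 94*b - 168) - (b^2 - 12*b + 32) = b^3 - 18*b^2 + 106*b - 200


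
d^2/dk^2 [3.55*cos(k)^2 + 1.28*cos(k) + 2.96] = -1.28*cos(k) - 7.1*cos(2*k)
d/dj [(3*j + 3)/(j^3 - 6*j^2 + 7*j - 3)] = 3*(-2*j^3 + 3*j^2 + 12*j - 10)/(j^6 - 12*j^5 + 50*j^4 - 90*j^3 + 85*j^2 - 42*j + 9)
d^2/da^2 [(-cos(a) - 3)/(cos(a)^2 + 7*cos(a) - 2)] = 2*(9*(1 - cos(2*a))^2*cos(a) + 5*(1 - cos(2*a))^2 - 151*cos(a) + 354*cos(2*a) + 81*cos(3*a) - 2*cos(5*a) - 1002)/(14*cos(a) + cos(2*a) - 3)^3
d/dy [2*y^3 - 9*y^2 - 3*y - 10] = 6*y^2 - 18*y - 3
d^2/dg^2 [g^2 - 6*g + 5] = 2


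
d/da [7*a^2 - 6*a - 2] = 14*a - 6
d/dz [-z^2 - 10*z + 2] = -2*z - 10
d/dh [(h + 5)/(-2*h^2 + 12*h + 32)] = (-h^2/2 + 3*h + (h - 3)*(h + 5) + 8)/(-h^2 + 6*h + 16)^2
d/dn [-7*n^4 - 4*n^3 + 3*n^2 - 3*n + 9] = -28*n^3 - 12*n^2 + 6*n - 3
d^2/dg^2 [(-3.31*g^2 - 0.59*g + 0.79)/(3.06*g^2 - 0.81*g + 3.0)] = (-2.8421709430404e-14*g^4 - 27.45738*g^3 + 226.698264*g^2 + 20.748636*g - 75.915162)/(28.652616*g^6 - 22.753548*g^5 + 90.295398*g^4 - 45.146241*g^3 + 88.5249*g^2 - 21.87*g + 27.0)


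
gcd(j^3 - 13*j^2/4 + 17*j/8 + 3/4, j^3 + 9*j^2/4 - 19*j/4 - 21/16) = j^2 - 5*j/4 - 3/8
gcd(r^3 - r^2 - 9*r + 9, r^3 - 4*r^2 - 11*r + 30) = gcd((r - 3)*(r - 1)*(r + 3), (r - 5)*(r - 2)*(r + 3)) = r + 3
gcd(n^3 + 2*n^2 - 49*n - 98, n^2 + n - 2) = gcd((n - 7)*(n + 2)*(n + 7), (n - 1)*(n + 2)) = n + 2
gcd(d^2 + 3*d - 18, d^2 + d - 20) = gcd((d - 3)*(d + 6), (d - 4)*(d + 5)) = 1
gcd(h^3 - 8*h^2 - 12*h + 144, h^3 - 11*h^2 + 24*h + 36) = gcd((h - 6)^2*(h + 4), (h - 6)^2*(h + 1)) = h^2 - 12*h + 36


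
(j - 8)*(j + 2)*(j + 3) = j^3 - 3*j^2 - 34*j - 48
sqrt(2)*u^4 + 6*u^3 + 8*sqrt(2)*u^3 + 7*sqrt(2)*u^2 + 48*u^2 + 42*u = u*(u + 7)*(u + 3*sqrt(2))*(sqrt(2)*u + sqrt(2))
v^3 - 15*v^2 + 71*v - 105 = (v - 7)*(v - 5)*(v - 3)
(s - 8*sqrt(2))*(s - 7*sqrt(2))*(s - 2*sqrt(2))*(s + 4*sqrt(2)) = s^4 - 13*sqrt(2)*s^3 + 36*s^2 + 464*sqrt(2)*s - 1792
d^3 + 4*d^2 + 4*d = d*(d + 2)^2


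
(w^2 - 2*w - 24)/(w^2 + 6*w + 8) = (w - 6)/(w + 2)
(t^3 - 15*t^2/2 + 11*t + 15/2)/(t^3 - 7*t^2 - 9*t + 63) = (2*t^2 - 9*t - 5)/(2*(t^2 - 4*t - 21))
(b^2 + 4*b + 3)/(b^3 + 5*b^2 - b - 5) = (b + 3)/(b^2 + 4*b - 5)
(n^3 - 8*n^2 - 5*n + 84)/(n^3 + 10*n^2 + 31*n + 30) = (n^2 - 11*n + 28)/(n^2 + 7*n + 10)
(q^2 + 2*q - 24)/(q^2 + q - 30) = (q - 4)/(q - 5)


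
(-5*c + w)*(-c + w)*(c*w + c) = 5*c^3*w + 5*c^3 - 6*c^2*w^2 - 6*c^2*w + c*w^3 + c*w^2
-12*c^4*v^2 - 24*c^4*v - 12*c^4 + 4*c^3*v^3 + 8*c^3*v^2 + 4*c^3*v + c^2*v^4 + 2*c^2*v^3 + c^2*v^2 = (-2*c + v)*(6*c + v)*(c*v + c)^2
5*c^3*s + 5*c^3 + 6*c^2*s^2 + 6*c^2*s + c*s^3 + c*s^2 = (c + s)*(5*c + s)*(c*s + c)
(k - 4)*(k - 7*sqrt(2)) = k^2 - 7*sqrt(2)*k - 4*k + 28*sqrt(2)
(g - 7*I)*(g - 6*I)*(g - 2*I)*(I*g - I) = I*g^4 + 15*g^3 - I*g^3 - 15*g^2 - 68*I*g^2 - 84*g + 68*I*g + 84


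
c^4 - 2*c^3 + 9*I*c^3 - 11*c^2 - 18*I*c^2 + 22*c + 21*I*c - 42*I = (c - 2)*(c - I)*(c + 3*I)*(c + 7*I)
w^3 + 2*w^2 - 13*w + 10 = (w - 2)*(w - 1)*(w + 5)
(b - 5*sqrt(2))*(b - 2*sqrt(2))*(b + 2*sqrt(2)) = b^3 - 5*sqrt(2)*b^2 - 8*b + 40*sqrt(2)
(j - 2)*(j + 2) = j^2 - 4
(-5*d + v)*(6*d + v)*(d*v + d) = -30*d^3*v - 30*d^3 + d^2*v^2 + d^2*v + d*v^3 + d*v^2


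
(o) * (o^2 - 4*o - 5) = o^3 - 4*o^2 - 5*o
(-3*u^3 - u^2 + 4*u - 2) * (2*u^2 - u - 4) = -6*u^5 + u^4 + 21*u^3 - 4*u^2 - 14*u + 8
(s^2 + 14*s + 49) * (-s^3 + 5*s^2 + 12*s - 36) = -s^5 - 9*s^4 + 33*s^3 + 377*s^2 + 84*s - 1764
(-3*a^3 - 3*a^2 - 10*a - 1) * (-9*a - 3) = 27*a^4 + 36*a^3 + 99*a^2 + 39*a + 3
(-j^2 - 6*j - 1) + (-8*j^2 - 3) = -9*j^2 - 6*j - 4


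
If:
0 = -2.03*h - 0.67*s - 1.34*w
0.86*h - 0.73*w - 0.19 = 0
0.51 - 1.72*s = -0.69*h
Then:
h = 0.04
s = 0.31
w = -0.21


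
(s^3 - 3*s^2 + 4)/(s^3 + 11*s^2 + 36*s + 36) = (s^3 - 3*s^2 + 4)/(s^3 + 11*s^2 + 36*s + 36)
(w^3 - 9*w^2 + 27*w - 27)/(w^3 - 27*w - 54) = (-w^3 + 9*w^2 - 27*w + 27)/(-w^3 + 27*w + 54)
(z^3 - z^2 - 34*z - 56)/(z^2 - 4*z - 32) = (z^2 - 5*z - 14)/(z - 8)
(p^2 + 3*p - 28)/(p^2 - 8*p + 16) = (p + 7)/(p - 4)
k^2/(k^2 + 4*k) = k/(k + 4)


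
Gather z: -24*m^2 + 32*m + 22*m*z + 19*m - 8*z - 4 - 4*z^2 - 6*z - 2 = -24*m^2 + 51*m - 4*z^2 + z*(22*m - 14) - 6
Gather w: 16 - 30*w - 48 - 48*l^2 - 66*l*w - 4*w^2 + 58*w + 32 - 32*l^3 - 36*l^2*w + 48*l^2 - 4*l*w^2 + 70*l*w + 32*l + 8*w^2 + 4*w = -32*l^3 + 32*l + w^2*(4 - 4*l) + w*(-36*l^2 + 4*l + 32)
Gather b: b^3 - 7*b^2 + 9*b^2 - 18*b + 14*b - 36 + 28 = b^3 + 2*b^2 - 4*b - 8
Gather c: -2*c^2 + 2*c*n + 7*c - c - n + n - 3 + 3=-2*c^2 + c*(2*n + 6)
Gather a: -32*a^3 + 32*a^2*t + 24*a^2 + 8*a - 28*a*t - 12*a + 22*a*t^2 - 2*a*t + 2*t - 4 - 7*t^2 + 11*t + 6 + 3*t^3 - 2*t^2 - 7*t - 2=-32*a^3 + a^2*(32*t + 24) + a*(22*t^2 - 30*t - 4) + 3*t^3 - 9*t^2 + 6*t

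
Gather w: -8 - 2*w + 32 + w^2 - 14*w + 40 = w^2 - 16*w + 64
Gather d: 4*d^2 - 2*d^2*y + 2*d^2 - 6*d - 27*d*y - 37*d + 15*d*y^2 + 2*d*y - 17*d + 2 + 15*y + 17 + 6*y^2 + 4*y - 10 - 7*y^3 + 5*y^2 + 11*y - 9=d^2*(6 - 2*y) + d*(15*y^2 - 25*y - 60) - 7*y^3 + 11*y^2 + 30*y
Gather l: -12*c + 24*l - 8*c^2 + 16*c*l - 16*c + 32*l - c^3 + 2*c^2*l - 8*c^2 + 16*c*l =-c^3 - 16*c^2 - 28*c + l*(2*c^2 + 32*c + 56)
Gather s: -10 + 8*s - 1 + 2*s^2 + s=2*s^2 + 9*s - 11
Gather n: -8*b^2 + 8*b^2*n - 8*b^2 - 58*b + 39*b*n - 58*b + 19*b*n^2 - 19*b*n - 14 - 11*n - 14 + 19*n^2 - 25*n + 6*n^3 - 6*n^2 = -16*b^2 - 116*b + 6*n^3 + n^2*(19*b + 13) + n*(8*b^2 + 20*b - 36) - 28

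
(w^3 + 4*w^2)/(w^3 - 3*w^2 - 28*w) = w/(w - 7)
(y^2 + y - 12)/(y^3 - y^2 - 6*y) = (y + 4)/(y*(y + 2))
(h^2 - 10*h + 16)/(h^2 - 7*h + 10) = (h - 8)/(h - 5)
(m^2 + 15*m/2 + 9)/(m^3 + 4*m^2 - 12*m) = (m + 3/2)/(m*(m - 2))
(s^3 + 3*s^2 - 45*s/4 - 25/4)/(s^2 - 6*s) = (4*s^3 + 12*s^2 - 45*s - 25)/(4*s*(s - 6))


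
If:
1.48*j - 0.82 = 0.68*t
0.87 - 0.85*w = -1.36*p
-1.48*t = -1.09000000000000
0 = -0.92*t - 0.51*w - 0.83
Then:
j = 0.89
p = -2.49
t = 0.74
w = -2.96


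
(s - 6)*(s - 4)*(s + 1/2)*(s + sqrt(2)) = s^4 - 19*s^3/2 + sqrt(2)*s^3 - 19*sqrt(2)*s^2/2 + 19*s^2 + 12*s + 19*sqrt(2)*s + 12*sqrt(2)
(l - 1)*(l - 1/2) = l^2 - 3*l/2 + 1/2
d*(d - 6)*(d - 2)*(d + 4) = d^4 - 4*d^3 - 20*d^2 + 48*d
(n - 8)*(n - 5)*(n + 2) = n^3 - 11*n^2 + 14*n + 80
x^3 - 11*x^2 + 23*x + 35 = (x - 7)*(x - 5)*(x + 1)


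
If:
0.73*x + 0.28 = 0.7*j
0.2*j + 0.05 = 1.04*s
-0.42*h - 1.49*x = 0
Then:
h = -3.54761904761905*x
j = 1.04285714285714*x + 0.4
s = 0.200549450549451*x + 0.125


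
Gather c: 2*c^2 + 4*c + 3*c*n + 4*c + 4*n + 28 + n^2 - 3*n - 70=2*c^2 + c*(3*n + 8) + n^2 + n - 42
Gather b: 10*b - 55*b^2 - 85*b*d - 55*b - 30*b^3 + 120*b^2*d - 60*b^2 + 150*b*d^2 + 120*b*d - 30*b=-30*b^3 + b^2*(120*d - 115) + b*(150*d^2 + 35*d - 75)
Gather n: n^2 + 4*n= n^2 + 4*n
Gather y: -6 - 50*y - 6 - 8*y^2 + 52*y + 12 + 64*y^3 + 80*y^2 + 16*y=64*y^3 + 72*y^2 + 18*y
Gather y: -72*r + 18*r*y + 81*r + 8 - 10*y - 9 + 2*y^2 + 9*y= 9*r + 2*y^2 + y*(18*r - 1) - 1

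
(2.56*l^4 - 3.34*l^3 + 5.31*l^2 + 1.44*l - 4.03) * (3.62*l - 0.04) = 9.2672*l^5 - 12.1932*l^4 + 19.3558*l^3 + 5.0004*l^2 - 14.6462*l + 0.1612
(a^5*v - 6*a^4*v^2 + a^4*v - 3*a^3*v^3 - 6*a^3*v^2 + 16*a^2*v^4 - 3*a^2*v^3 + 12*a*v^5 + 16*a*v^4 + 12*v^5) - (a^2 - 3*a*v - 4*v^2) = a^5*v - 6*a^4*v^2 + a^4*v - 3*a^3*v^3 - 6*a^3*v^2 + 16*a^2*v^4 - 3*a^2*v^3 - a^2 + 12*a*v^5 + 16*a*v^4 + 3*a*v + 12*v^5 + 4*v^2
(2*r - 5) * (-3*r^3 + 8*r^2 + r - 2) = -6*r^4 + 31*r^3 - 38*r^2 - 9*r + 10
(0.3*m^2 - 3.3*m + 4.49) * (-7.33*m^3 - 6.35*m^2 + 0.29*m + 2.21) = -2.199*m^5 + 22.284*m^4 - 11.8697*m^3 - 28.8055*m^2 - 5.9909*m + 9.9229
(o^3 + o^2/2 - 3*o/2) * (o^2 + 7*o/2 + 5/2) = o^5 + 4*o^4 + 11*o^3/4 - 4*o^2 - 15*o/4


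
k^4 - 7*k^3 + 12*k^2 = k^2*(k - 4)*(k - 3)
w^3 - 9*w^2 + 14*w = w*(w - 7)*(w - 2)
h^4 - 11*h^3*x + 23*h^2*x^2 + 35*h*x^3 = h*(h - 7*x)*(h - 5*x)*(h + x)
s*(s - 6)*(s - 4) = s^3 - 10*s^2 + 24*s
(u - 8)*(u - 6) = u^2 - 14*u + 48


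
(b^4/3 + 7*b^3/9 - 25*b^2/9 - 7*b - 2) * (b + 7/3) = b^5/3 + 14*b^4/9 - 26*b^3/27 - 364*b^2/27 - 55*b/3 - 14/3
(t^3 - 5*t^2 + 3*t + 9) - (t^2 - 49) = t^3 - 6*t^2 + 3*t + 58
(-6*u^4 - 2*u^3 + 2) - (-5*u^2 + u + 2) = -6*u^4 - 2*u^3 + 5*u^2 - u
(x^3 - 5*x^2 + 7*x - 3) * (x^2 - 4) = x^5 - 5*x^4 + 3*x^3 + 17*x^2 - 28*x + 12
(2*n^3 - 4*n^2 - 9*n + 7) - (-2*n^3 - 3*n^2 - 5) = 4*n^3 - n^2 - 9*n + 12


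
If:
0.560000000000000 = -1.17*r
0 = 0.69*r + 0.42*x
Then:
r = -0.48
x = 0.79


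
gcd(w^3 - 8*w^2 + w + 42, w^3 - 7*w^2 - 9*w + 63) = w^2 - 10*w + 21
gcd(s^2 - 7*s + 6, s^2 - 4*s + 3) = s - 1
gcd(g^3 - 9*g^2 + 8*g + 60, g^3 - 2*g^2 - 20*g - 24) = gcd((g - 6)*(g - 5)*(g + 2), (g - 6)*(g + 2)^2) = g^2 - 4*g - 12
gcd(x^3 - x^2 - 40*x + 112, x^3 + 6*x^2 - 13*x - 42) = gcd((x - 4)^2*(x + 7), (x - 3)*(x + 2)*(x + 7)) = x + 7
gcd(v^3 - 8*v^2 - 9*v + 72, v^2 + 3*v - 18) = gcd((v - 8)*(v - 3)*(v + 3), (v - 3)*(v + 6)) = v - 3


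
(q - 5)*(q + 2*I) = q^2 - 5*q + 2*I*q - 10*I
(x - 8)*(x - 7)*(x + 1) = x^3 - 14*x^2 + 41*x + 56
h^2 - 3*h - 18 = (h - 6)*(h + 3)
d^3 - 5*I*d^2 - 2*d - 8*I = (d - 4*I)*(d - 2*I)*(d + I)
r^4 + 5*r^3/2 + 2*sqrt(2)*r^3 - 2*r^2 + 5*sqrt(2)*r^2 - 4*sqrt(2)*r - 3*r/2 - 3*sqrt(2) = (r - 1)*(r + 1/2)*(r + 3)*(r + 2*sqrt(2))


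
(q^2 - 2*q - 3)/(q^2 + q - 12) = (q + 1)/(q + 4)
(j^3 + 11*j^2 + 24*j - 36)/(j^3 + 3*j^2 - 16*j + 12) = (j + 6)/(j - 2)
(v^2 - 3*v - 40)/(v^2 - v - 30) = (v - 8)/(v - 6)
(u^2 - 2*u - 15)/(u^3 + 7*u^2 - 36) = (u - 5)/(u^2 + 4*u - 12)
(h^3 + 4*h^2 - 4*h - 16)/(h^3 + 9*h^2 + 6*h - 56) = (h + 2)/(h + 7)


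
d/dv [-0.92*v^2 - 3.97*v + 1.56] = -1.84*v - 3.97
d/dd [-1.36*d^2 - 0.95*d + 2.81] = -2.72*d - 0.95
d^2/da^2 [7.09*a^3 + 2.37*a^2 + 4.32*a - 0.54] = 42.54*a + 4.74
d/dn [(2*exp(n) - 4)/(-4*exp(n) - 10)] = -9*exp(n)/(2*exp(n) + 5)^2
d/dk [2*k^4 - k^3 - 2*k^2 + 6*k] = 8*k^3 - 3*k^2 - 4*k + 6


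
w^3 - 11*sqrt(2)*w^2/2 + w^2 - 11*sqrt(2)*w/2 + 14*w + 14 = (w + 1)*(w - 7*sqrt(2)/2)*(w - 2*sqrt(2))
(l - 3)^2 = l^2 - 6*l + 9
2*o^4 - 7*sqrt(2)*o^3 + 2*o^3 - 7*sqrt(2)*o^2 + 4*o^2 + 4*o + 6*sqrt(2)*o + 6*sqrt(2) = (o - 3*sqrt(2))*(o - sqrt(2))*(sqrt(2)*o + 1)*(sqrt(2)*o + sqrt(2))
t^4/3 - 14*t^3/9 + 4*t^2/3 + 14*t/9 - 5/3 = (t/3 + 1/3)*(t - 3)*(t - 5/3)*(t - 1)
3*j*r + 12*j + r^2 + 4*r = (3*j + r)*(r + 4)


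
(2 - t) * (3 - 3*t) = 3*t^2 - 9*t + 6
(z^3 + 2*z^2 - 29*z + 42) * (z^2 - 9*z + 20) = z^5 - 7*z^4 - 27*z^3 + 343*z^2 - 958*z + 840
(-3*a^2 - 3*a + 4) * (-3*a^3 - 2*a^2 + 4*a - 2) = 9*a^5 + 15*a^4 - 18*a^3 - 14*a^2 + 22*a - 8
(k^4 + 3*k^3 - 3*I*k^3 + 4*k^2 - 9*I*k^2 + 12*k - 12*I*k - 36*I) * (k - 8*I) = k^5 + 3*k^4 - 11*I*k^4 - 20*k^3 - 33*I*k^3 - 60*k^2 - 44*I*k^2 - 96*k - 132*I*k - 288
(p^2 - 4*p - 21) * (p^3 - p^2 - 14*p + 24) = p^5 - 5*p^4 - 31*p^3 + 101*p^2 + 198*p - 504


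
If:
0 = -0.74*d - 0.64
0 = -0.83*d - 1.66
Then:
No Solution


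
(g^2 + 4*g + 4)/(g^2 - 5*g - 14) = (g + 2)/(g - 7)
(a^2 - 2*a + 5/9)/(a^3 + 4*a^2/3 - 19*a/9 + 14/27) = 3*(3*a - 5)/(9*a^2 + 15*a - 14)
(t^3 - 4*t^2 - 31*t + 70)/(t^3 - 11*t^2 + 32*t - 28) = (t + 5)/(t - 2)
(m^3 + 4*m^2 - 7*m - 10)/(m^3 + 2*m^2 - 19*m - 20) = (m - 2)/(m - 4)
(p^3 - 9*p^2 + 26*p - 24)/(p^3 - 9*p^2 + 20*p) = (p^2 - 5*p + 6)/(p*(p - 5))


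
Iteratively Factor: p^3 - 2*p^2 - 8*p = (p + 2)*(p^2 - 4*p) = (p - 4)*(p + 2)*(p)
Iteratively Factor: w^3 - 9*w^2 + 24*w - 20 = (w - 2)*(w^2 - 7*w + 10) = (w - 5)*(w - 2)*(w - 2)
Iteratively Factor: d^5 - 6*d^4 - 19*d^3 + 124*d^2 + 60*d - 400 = (d - 5)*(d^4 - d^3 - 24*d^2 + 4*d + 80) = (d - 5)*(d + 2)*(d^3 - 3*d^2 - 18*d + 40) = (d - 5)*(d - 2)*(d + 2)*(d^2 - d - 20) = (d - 5)^2*(d - 2)*(d + 2)*(d + 4)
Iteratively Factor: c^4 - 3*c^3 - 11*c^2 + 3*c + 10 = (c - 5)*(c^3 + 2*c^2 - c - 2) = (c - 5)*(c - 1)*(c^2 + 3*c + 2) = (c - 5)*(c - 1)*(c + 1)*(c + 2)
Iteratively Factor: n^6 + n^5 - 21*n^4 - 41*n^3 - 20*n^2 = (n + 4)*(n^5 - 3*n^4 - 9*n^3 - 5*n^2) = (n + 1)*(n + 4)*(n^4 - 4*n^3 - 5*n^2) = (n + 1)^2*(n + 4)*(n^3 - 5*n^2) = n*(n + 1)^2*(n + 4)*(n^2 - 5*n) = n*(n - 5)*(n + 1)^2*(n + 4)*(n)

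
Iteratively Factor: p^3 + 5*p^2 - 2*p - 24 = (p + 4)*(p^2 + p - 6) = (p + 3)*(p + 4)*(p - 2)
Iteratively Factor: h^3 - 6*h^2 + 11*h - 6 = (h - 2)*(h^2 - 4*h + 3) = (h - 3)*(h - 2)*(h - 1)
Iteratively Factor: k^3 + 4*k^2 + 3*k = (k + 1)*(k^2 + 3*k) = (k + 1)*(k + 3)*(k)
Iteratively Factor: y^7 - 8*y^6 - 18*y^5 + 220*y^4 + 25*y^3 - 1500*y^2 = (y - 5)*(y^6 - 3*y^5 - 33*y^4 + 55*y^3 + 300*y^2) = y*(y - 5)*(y^5 - 3*y^4 - 33*y^3 + 55*y^2 + 300*y) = y*(y - 5)*(y + 4)*(y^4 - 7*y^3 - 5*y^2 + 75*y) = y*(y - 5)*(y + 3)*(y + 4)*(y^3 - 10*y^2 + 25*y) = y*(y - 5)^2*(y + 3)*(y + 4)*(y^2 - 5*y) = y^2*(y - 5)^2*(y + 3)*(y + 4)*(y - 5)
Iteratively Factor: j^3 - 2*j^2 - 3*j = (j + 1)*(j^2 - 3*j) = (j - 3)*(j + 1)*(j)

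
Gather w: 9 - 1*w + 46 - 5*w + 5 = 60 - 6*w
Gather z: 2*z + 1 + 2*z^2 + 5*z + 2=2*z^2 + 7*z + 3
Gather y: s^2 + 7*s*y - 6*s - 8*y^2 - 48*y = s^2 - 6*s - 8*y^2 + y*(7*s - 48)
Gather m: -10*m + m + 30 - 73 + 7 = -9*m - 36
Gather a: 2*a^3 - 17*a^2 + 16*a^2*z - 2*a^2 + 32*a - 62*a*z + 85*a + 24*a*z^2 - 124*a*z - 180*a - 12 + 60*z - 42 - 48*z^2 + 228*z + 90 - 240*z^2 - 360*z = 2*a^3 + a^2*(16*z - 19) + a*(24*z^2 - 186*z - 63) - 288*z^2 - 72*z + 36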